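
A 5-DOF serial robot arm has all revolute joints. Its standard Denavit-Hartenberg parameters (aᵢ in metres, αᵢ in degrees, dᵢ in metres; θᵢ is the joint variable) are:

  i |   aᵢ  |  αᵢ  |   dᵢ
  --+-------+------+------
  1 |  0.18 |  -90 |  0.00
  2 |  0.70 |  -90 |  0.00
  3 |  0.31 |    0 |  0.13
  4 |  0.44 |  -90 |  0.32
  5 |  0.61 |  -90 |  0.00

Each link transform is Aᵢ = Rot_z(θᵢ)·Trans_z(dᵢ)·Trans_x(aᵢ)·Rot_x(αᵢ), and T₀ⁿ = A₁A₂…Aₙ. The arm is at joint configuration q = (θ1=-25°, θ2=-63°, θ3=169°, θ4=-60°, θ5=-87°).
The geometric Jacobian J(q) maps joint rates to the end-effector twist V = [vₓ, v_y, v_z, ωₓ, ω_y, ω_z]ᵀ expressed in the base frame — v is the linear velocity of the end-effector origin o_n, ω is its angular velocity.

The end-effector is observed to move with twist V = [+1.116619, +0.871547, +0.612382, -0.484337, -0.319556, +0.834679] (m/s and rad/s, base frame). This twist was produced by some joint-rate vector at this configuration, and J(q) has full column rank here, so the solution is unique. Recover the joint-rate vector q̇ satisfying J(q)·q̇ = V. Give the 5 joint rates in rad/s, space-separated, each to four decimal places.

o_n = [0.9045, -0.9794, -0.2652]
J₁: ẑ×o_n = [0.9794, 0.9045, -0.0000], ω = ẑ
J2: z=[0.4226, 0.9063, 0.0000] o=[0.1631, -0.0761, 0.0000] → [-0.2403, 0.1121, -1.0536, 0.4226, 0.9063, 0.0000]
J3: z=[0.8075, -0.3766, -0.4540] o=[0.4512, -0.2104, 0.6237] → [-0.0144, 0.5120, -0.4503, 0.8075, -0.3766, -0.4540]
J4: z=[0.8075, -0.3766, -0.4540] o=[0.4059, -0.2546, 0.2935] → [-0.1187, 0.2249, -0.3976, 0.8075, -0.3766, -0.4540]
J5: z=[-0.2514, 0.4765, -0.8425] o=[0.4296, -0.7246, 0.0206] → [-0.3508, -0.4719, -0.1622, -0.2514, 0.4765, -0.8425]
q̇ = J⁺·V = [0.9950, -0.5910, 0.7750, -0.9730, 0.2970]

0.9950 -0.5910 0.7750 -0.9730 0.2970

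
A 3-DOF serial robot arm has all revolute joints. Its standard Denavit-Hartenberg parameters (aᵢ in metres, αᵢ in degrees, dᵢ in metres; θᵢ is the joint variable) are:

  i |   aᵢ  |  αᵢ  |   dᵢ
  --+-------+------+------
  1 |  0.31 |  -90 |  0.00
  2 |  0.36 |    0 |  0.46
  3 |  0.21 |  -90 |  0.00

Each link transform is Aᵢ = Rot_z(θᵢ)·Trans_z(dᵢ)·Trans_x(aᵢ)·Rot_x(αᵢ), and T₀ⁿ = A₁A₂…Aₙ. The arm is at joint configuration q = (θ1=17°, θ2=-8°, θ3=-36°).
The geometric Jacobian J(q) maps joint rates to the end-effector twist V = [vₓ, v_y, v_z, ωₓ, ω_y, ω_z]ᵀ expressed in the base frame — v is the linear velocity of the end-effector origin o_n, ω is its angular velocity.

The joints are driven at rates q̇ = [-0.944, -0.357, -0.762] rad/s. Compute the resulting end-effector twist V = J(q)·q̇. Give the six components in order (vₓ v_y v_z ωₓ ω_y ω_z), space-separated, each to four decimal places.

o_n = [0.6473, 0.6789, 0.1960]
J₁: ẑ×o_n = [-0.6789, 0.6473, 0.0000], ω = ẑ
J2: z=[-0.2924, 0.9563, 0.0000] o=[0.2965, 0.0906, 0.0000] → [0.1874, 0.0573, -0.5076, -0.2924, 0.9563, 0.0000]
J3: z=[-0.2924, 0.9563, 0.0000] o=[0.5029, 0.6348, 0.0501] → [0.1395, 0.0427, -0.1511, -0.2924, 0.9563, 0.0000]
V = J·q̇ = [0.4677, -0.6640, 0.2963, 0.3272, -1.0701, -0.9440]

0.4677 -0.6640 0.2963 0.3272 -1.0701 -0.9440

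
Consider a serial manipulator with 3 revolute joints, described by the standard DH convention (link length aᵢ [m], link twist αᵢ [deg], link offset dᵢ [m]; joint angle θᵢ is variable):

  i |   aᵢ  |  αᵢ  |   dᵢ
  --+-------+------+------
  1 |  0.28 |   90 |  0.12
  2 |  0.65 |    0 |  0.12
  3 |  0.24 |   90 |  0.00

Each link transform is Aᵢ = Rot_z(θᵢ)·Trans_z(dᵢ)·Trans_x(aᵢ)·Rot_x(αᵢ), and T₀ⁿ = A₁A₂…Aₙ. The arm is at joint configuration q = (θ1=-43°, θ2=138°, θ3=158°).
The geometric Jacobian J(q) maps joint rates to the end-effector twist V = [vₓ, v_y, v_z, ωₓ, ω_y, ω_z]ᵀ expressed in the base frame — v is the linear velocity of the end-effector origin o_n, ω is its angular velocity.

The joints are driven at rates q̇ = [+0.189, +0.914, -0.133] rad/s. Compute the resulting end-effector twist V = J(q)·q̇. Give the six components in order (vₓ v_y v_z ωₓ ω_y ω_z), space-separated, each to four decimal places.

o_n = [-0.1534, -0.0210, 0.3392]
J₁: ẑ×o_n = [0.0210, -0.1534, 0.0000], ω = ẑ
J2: z=[-0.6820, -0.7314, 0.0000] o=[0.2048, -0.1910, 0.1200] → [-0.1603, 0.1495, -0.3778, -0.6820, -0.7314, 0.0000]
J3: z=[-0.6820, -0.7314, 0.0000] o=[-0.2303, 0.0507, 0.5549] → [0.1578, -0.1471, 0.1052, -0.6820, -0.7314, 0.0000]
V = J·q̇ = [-0.1635, 0.1272, -0.3593, -0.5326, -0.5712, 0.1890]

-0.1635 0.1272 -0.3593 -0.5326 -0.5712 0.1890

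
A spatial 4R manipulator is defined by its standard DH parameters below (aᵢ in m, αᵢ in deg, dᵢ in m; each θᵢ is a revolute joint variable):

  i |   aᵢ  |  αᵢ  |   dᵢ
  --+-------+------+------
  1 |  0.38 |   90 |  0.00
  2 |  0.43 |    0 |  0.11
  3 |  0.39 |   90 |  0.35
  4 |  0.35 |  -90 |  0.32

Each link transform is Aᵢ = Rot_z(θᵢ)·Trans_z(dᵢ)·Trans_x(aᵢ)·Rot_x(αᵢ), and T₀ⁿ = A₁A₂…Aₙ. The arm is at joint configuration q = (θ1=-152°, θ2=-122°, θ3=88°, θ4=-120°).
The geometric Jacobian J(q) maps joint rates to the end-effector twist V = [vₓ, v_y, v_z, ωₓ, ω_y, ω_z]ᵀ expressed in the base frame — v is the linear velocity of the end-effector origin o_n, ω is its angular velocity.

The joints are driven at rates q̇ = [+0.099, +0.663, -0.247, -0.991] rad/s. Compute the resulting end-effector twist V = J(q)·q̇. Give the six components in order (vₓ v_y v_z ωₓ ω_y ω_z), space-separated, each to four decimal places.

-0.2233 0.0607 0.0166 -0.6846 0.1071 0.9206

o_n = [-0.2074, 0.0674, -0.7502]
J₁: ẑ×o_n = [-0.0674, -0.2074, 0.0000], ω = ẑ
J2: z=[-0.4695, 0.8829, 0.0000] o=[-0.3355, -0.1784, 0.0000] → [-0.6624, -0.3522, -0.2286, -0.4695, 0.8829, 0.0000]
J3: z=[-0.4695, 0.8829, 0.0000] o=[-0.1860, 0.0257, -0.3647] → [-0.3404, -0.1810, -0.0007, -0.4695, 0.8829, 0.0000]
J4: z=[0.4937, 0.2625, -0.8290] o=[-0.6358, 0.1829, -0.5827] → [-0.1397, -0.2725, -0.1695, 0.4937, 0.2625, -0.8290]
V = J·q̇ = [-0.2233, 0.0607, 0.0166, -0.6846, 0.1071, 0.9206]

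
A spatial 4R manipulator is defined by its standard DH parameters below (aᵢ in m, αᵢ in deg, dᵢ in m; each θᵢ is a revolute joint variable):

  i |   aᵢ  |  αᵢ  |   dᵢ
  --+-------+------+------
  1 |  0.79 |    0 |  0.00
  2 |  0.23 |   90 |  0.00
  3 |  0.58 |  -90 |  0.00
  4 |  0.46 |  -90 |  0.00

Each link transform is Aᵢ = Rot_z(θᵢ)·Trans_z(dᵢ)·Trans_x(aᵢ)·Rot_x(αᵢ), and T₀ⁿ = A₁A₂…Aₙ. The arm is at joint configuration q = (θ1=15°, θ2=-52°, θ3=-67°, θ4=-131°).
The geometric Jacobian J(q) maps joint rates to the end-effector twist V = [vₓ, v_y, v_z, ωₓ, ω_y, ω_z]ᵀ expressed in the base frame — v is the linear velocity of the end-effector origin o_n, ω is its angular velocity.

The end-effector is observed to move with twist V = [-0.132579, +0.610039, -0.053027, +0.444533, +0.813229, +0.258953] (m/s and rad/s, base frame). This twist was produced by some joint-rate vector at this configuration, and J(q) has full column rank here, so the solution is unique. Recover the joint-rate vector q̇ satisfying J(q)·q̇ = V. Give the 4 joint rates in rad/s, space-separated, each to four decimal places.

o_n = [0.8247, -0.2766, -0.2561]
J₁: ẑ×o_n = [0.2766, 0.8247, -0.0000], ω = ẑ
J2: z=[0.0000, 0.0000, 1.0000] o=[0.7631, 0.2045, 0.0000] → [0.4811, 0.0616, -0.0000, 0.0000, 0.0000, 1.0000]
J3: z=[-0.6018, -0.7986, 0.0000] o=[0.9468, 0.0660, 0.0000] → [0.2045, -0.1541, 0.1087, -0.6018, -0.7986, 0.0000]
J4: z=[0.7351, -0.5540, 0.3907] o=[1.1278, -0.0703, -0.5339] → [-0.0733, -0.3227, -0.3196, 0.7351, -0.5540, 0.3907]
q̇ = J⁺·V = [0.5270, -0.2110, -0.9170, -0.1460]

0.5270 -0.2110 -0.9170 -0.1460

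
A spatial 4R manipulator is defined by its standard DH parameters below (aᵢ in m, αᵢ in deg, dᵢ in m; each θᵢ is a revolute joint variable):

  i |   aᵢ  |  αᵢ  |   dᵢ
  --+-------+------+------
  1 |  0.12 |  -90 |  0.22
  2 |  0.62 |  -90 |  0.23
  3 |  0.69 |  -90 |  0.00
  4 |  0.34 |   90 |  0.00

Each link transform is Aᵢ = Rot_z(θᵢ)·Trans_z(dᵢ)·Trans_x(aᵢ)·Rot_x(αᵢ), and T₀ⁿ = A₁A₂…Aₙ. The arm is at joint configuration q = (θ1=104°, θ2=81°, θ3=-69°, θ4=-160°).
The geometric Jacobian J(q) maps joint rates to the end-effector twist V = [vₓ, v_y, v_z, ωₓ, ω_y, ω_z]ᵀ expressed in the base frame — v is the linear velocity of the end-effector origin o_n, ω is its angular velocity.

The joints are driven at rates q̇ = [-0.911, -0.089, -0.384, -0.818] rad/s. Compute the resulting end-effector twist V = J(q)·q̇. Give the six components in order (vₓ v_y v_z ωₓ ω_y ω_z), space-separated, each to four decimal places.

-0.0541 0.8362 0.2060 -0.2609 0.2027 -0.0967

o_n = [-0.5885, -0.0201, -0.5417]
J₁: ẑ×o_n = [0.0201, -0.5885, 0.0000], ω = ẑ
J2: z=[-0.9703, -0.2419, 0.0000] o=[-0.0290, 0.1164, 0.2200] → [0.1843, -0.7391, -0.0029, -0.9703, -0.2419, 0.0000]
J3: z=[0.2389, -0.9583, -0.1564] o=[-0.2757, 0.1549, -0.3924] → [0.1157, 0.0846, -0.3416, 0.2389, -0.9583, -0.1564]
J4: z=[0.3124, 0.2284, -0.9221] o=[-0.9101, 0.0366, -0.6366] → [-0.0306, -0.3261, -0.0911, 0.3124, 0.2284, -0.9221]
V = J·q̇ = [-0.0541, 0.8362, 0.2060, -0.2609, 0.2027, -0.0967]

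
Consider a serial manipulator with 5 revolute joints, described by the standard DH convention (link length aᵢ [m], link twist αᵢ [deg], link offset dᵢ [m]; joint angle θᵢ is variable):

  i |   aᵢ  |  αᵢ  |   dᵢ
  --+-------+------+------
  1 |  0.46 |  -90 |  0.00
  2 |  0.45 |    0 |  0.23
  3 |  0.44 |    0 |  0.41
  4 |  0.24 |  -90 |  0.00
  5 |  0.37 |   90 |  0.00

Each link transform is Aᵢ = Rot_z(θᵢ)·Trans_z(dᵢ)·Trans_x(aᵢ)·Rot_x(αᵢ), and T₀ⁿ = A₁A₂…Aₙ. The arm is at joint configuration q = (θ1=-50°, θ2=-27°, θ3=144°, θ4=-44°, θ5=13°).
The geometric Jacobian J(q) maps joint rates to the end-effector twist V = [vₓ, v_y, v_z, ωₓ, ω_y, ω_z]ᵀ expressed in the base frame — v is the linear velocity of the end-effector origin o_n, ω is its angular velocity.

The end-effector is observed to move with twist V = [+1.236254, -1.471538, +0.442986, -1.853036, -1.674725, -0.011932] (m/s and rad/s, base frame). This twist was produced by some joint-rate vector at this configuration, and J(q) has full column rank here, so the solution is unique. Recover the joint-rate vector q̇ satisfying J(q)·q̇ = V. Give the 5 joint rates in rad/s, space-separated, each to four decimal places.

o_n = [0.9644, -0.2831, -0.7620]
J₁: ẑ×o_n = [0.2831, 0.9644, -0.0000], ω = ẑ
J2: z=[0.7660, 0.6428, 0.0000] o=[0.2957, -0.3524, 0.0000] → [-0.4898, 0.5837, -0.3768, 0.7660, 0.6428, 0.0000]
J3: z=[0.7660, 0.6428, 0.0000] o=[0.7296, -0.5117, 0.2043] → [-0.6211, 0.7402, 0.0242, 0.7660, 0.6428, 0.0000]
J4: z=[0.7660, 0.6428, 0.0000] o=[0.9153, -0.0951, -0.1877] → [-0.3691, 0.4399, -0.1756, 0.7660, 0.6428, 0.0000]
J5: z=[-0.6147, 0.7326, -0.2924] o=[0.9604, -0.1489, -0.4173] → [-0.2918, -0.2131, 0.0796, -0.6147, 0.7326, -0.2924]
q̇ = J⁺·V = [-0.0400, -0.8380, -0.7820, -0.8760, -0.0960]

-0.0400 -0.8380 -0.7820 -0.8760 -0.0960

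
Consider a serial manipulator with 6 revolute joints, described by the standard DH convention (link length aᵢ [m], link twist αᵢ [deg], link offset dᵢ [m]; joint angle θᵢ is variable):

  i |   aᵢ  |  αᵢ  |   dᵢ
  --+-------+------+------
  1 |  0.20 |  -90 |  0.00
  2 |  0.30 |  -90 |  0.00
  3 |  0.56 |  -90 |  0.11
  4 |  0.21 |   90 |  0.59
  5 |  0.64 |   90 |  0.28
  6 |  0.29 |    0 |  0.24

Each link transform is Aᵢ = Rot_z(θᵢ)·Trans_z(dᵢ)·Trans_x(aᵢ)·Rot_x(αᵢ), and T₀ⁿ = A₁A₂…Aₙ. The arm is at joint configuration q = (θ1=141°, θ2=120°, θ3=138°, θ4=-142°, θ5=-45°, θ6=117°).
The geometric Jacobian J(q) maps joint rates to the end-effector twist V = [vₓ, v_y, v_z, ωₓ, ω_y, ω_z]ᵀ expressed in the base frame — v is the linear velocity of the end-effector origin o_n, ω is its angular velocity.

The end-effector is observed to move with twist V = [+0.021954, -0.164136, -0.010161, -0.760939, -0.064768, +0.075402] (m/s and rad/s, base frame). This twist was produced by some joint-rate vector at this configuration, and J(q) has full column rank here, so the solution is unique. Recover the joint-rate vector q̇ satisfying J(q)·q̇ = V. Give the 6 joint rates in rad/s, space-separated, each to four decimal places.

o_n = [-0.1404, -0.0189, -0.3143]
J₁: ẑ×o_n = [0.0189, -0.1404, 0.0000], ω = ẑ
J2: z=[-0.6293, -0.7771, 0.0000] o=[-0.1554, 0.1259, 0.0000] → [0.2442, -0.1978, 0.1028, -0.6293, -0.7771, 0.0000]
J3: z=[0.6730, -0.5450, 0.5000] o=[-0.0389, 0.0315, -0.2598] → [0.0549, -0.0141, -0.0893, 0.6730, -0.5450, 0.5000]
J4: z=[-0.7277, -0.3670, 0.5795] o=[0.1093, 0.3937, 0.1556] → [0.4115, -0.4866, 0.2086, -0.7277, -0.3670, 0.5795]
J5: z=[-0.6118, -0.0346, -0.7902] o=[-0.2549, -0.0181, 0.4556] → [0.0260, -0.5615, 0.0045, -0.6118, -0.0346, -0.7902]
J6: z=[0.2953, 0.9168, -0.2688] o=[0.0434, -0.2824, -0.1181] → [-0.1091, 0.1074, 0.2463, 0.2953, 0.9168, -0.2688]
q̇ = J⁺·V = [0.5460, 0.2900, -0.7490, -0.1370, 0.1300, -0.3200]

0.5460 0.2900 -0.7490 -0.1370 0.1300 -0.3200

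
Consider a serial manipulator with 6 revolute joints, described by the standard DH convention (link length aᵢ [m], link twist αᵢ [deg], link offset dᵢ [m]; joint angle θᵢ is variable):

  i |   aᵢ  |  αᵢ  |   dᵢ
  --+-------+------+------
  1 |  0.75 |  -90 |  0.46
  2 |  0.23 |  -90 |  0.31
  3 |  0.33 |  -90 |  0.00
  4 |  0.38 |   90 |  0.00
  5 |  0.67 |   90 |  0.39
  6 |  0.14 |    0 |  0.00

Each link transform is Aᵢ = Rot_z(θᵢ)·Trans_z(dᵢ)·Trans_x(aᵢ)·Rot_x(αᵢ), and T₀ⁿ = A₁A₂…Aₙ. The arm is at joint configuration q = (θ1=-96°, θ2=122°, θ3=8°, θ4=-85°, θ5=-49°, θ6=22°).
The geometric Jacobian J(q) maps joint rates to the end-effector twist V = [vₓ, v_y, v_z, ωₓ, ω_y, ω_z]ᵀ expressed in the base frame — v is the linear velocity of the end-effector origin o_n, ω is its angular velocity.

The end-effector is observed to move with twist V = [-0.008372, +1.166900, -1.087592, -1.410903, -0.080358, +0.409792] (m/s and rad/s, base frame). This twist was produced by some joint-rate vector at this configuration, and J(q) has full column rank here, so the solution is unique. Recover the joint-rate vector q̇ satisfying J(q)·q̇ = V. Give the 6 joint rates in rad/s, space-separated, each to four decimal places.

o_n = [0.9277, 0.1003, 0.7185]
J₁: ẑ×o_n = [-0.1003, 0.9277, 0.0000], ω = ẑ
J2: z=[0.9945, -0.1045, 0.0000] o=[-0.0784, -0.7459, 0.4600] → [-0.0270, -0.2571, 0.9467, 0.9945, -0.1045, 0.0000]
J3: z=[0.0886, 0.8434, 0.5299] o=[0.2426, -0.6571, 0.2649] → [-0.0188, 0.3228, -0.5107, 0.0886, 0.8434, 0.5299]
J4: z=[-0.9926, 0.0302, 0.1180] o=[0.2151, -0.4801, -0.0122] → [-0.0464, 0.8094, -0.5975, -0.9926, 0.0302, 0.1180]
J5: z=[0.0910, -0.4609, 0.8828] o=[0.2459, -0.1430, 0.1606] → [-0.4719, 0.5512, 0.3364, 0.0910, -0.4609, 0.8828]
J6: z=[0.5900, -0.6892, -0.4206] o=[0.8188, 0.0518, 0.6451] → [-0.0303, -0.0891, 0.1036, 0.5900, -0.6892, -0.4206]
q̇ = J⁺·V = [0.5980, -0.7820, -0.1840, 0.6860, -0.1330, 0.1290]

0.5980 -0.7820 -0.1840 0.6860 -0.1330 0.1290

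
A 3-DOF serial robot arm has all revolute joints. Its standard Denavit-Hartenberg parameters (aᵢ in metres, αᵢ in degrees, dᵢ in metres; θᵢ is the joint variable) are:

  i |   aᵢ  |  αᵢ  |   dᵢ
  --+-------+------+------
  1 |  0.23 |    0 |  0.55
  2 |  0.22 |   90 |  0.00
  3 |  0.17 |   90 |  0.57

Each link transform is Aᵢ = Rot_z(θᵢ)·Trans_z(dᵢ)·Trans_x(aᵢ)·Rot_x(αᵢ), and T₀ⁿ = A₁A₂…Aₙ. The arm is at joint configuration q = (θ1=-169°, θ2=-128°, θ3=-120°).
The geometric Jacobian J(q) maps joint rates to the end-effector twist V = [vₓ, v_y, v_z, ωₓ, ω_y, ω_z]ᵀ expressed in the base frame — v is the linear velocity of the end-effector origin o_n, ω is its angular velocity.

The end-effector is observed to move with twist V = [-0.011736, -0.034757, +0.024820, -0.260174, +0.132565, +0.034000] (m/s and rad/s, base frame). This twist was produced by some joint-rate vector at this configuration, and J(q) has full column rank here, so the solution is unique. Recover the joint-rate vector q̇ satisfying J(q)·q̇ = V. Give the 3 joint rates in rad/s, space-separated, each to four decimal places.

o_n = [0.3434, -0.1824, 0.4028]
J₁: ẑ×o_n = [0.1824, 0.3434, -0.0000], ω = ẑ
J2: z=[0.0000, 0.0000, 1.0000] o=[-0.2258, -0.0439, 0.5500] → [0.1385, 0.5692, -0.0000, 0.0000, 0.0000, 1.0000]
J3: z=[0.8910, -0.4540, 0.0000] o=[-0.1259, 0.1521, 0.5500] → [0.0668, 0.1312, -0.0850, 0.8910, -0.4540, 0.0000]
q̇ = J⁺·V = [0.0700, -0.0360, -0.2920]

0.0700 -0.0360 -0.2920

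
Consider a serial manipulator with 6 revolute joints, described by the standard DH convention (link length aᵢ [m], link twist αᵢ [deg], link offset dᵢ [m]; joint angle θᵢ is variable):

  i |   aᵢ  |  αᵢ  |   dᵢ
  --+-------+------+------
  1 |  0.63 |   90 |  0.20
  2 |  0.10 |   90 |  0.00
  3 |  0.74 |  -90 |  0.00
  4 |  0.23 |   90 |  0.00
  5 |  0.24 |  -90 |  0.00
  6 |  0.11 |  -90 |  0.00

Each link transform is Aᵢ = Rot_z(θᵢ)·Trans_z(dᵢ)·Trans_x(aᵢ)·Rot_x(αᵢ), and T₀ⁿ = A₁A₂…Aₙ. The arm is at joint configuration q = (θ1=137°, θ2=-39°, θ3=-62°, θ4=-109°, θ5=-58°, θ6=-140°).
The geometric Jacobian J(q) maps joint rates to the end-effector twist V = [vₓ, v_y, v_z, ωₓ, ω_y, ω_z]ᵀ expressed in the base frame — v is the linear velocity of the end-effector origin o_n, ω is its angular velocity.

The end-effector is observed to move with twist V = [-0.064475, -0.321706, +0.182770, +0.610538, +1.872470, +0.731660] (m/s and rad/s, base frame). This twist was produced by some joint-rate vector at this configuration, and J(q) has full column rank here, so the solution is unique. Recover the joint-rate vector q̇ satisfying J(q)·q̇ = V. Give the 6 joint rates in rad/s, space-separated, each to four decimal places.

0.1000 0.9370 -0.9570 0.5220 0.6170 0.1800

o_n = [-0.8647, 0.0318, -0.1701]
J₁: ẑ×o_n = [-0.0318, -0.8647, 0.0000], ω = ẑ
J2: z=[0.6820, 0.7314, 0.0000] o=[-0.4608, 0.4297, 0.2000] → [-0.2707, 0.2524, 0.0241, 0.6820, 0.7314, 0.0000]
J3: z=[0.4603, -0.4292, -0.7771] o=[-0.5176, 0.4827, 0.1371] → [-0.2186, 0.4112, -0.3565, 0.4603, -0.4292, -0.7771]
J4: z=[-0.1817, 0.8113, -0.5557] o=[-1.1607, 0.1889, -0.0816] → [-0.1592, -0.1805, -0.2115, -0.1817, 0.8113, -0.5557]
J5: z=[0.6718, 0.5150, 0.5324] o=[-0.9955, 0.1253, -0.2284] → [0.0798, 0.0304, -0.1302, 0.6718, 0.5150, 0.5324]
J6: z=[0.5127, 0.1954, -0.8360] o=[-0.8672, -0.0750, -0.1966] → [0.0944, -0.0156, 0.0543, 0.5127, 0.1954, -0.8360]
q̇ = J⁺·V = [0.1000, 0.9370, -0.9570, 0.5220, 0.6170, 0.1800]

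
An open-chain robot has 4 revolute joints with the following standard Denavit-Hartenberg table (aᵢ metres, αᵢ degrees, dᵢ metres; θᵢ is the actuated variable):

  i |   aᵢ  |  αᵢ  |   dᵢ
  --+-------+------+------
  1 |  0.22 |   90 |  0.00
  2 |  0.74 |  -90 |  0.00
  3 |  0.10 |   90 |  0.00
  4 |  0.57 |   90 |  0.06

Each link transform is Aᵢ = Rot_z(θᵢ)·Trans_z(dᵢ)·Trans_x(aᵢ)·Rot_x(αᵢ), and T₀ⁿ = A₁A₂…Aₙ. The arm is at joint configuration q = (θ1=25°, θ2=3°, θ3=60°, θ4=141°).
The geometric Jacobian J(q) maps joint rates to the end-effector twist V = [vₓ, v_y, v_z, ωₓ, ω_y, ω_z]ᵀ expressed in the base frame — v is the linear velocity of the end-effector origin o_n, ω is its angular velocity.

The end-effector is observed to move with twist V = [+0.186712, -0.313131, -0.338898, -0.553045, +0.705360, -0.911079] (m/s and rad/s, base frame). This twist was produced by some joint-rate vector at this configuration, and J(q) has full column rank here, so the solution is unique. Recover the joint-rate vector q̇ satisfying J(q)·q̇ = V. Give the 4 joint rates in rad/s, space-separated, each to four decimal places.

-0.5840 -0.7460 -0.3160 -0.2540

o_n = [0.8821, 0.0505, 0.3907]
J₁: ẑ×o_n = [-0.0505, 0.8821, 0.0000], ω = ẑ
J2: z=[0.4226, -0.9063, 0.0000] o=[0.1994, 0.0930, 0.0000] → [-0.3541, -0.1651, 0.6009, 0.4226, -0.9063, 0.0000]
J3: z=[-0.0474, -0.0221, 0.9986] o=[0.8691, 0.4053, 0.0387] → [0.3465, 0.0297, 0.0171, -0.0474, -0.0221, 0.9986]
J4: z=[0.9951, -0.0877, 0.0453] o=[0.8778, 0.5049, 0.0413] → [-0.0100, -0.3474, -0.4518, 0.9951, -0.0877, 0.0453]
q̇ = J⁺·V = [-0.5840, -0.7460, -0.3160, -0.2540]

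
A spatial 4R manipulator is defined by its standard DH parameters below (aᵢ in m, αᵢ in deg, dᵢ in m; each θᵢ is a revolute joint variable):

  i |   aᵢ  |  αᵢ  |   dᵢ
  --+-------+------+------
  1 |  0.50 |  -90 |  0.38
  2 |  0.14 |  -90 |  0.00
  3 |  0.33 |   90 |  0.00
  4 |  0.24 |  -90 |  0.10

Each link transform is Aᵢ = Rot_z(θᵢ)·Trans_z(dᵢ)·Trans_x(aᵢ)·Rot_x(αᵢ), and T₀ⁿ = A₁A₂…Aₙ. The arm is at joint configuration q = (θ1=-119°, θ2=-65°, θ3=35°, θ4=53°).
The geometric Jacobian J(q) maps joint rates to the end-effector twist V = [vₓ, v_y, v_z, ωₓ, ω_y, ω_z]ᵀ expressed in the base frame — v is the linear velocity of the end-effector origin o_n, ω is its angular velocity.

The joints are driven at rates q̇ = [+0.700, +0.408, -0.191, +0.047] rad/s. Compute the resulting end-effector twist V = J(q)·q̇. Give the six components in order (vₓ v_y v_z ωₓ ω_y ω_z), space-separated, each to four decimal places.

o_n = [-0.6130, -0.7136, 0.8301]
J₁: ẑ×o_n = [0.7136, -0.6130, 0.0000], ω = ẑ
J2: z=[0.8746, -0.4848, 0.0000] o=[-0.2424, -0.4373, 0.3800] → [-0.2182, -0.3937, -0.4214, 0.8746, -0.4848, 0.0000]
J3: z=[-0.4394, -0.7927, -0.4226] o=[-0.2711, -0.4891, 0.5069] → [-0.3511, 0.2865, -0.1724, -0.4394, -0.7927, -0.4226]
J4: z=[0.5989, -0.6091, 0.5198] o=[-0.4920, -0.4972, 0.7519] → [0.0649, -0.1098, -0.2033, 0.5989, -0.6091, 0.5198]
V = J·q̇ = [0.4806, -0.6496, -0.1485, 0.4689, -0.0750, 0.8052]

0.4806 -0.6496 -0.1485 0.4689 -0.0750 0.8052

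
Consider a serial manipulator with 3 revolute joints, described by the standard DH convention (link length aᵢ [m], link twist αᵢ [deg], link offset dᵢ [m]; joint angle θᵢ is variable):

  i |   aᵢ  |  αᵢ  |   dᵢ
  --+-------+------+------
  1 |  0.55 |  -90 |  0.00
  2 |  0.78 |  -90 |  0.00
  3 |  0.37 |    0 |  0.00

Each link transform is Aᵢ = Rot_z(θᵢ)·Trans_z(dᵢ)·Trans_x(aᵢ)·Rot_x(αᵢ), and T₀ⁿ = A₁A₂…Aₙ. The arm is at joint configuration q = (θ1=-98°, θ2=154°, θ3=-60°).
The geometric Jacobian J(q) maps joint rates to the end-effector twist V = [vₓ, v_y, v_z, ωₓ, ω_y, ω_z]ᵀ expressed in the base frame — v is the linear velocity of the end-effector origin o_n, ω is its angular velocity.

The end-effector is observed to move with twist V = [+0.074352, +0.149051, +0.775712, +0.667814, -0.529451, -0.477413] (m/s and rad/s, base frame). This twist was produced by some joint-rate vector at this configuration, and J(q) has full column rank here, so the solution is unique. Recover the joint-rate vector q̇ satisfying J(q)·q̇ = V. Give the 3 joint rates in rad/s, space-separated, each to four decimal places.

o_n = [0.3615, 0.2697, -0.4230]
J₁: ẑ×o_n = [-0.2697, 0.3615, 0.0000], ω = ẑ
J2: z=[0.9903, -0.1392, 0.0000] o=[-0.0765, -0.5446, 0.0000] → [0.0589, 0.4189, 0.8673, 0.9903, -0.1392, 0.0000]
J3: z=[0.0610, 0.4341, 0.8988] o=[0.0210, 0.1496, -0.3419] → [-0.1431, 0.3109, -0.1405, 0.0610, 0.4341, 0.8988]
q̇ = J⁺·V = [0.4070, 0.7350, -0.9840]

0.4070 0.7350 -0.9840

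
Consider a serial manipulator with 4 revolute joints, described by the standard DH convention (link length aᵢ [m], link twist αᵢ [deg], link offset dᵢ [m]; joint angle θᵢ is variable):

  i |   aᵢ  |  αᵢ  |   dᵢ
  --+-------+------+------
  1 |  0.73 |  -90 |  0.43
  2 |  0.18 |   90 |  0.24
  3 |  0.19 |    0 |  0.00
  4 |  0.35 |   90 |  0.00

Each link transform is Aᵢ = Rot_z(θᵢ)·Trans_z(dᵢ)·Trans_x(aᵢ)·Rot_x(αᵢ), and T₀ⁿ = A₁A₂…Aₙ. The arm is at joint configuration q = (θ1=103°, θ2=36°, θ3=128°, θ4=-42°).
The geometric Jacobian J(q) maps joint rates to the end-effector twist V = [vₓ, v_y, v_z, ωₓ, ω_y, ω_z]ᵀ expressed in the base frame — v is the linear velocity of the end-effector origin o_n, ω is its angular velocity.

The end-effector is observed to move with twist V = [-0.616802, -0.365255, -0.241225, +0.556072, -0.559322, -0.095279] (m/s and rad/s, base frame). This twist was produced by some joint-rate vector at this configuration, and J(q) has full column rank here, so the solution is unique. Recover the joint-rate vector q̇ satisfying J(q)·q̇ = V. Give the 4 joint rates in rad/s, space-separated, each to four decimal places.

0.8270 -0.4160 -0.4170 -0.7230

o_n = [-0.9001, 0.6140, 0.3786]
J₁: ẑ×o_n = [-0.6140, -0.9001, 0.0000], ω = ẑ
J2: z=[-0.9744, -0.2250, 0.0000] o=[-0.1642, 0.7113, 0.4300] → [0.0116, -0.0501, -0.0707, -0.9744, -0.2250, 0.0000]
J3: z=[-0.1322, 0.5727, 0.8090] o=[-0.4308, 0.7992, 0.3242] → [0.1810, -0.3724, 0.2932, -0.1322, 0.5727, 0.8090]
J4: z=[-0.1322, 0.5727, 0.8090] o=[-0.5554, 0.6733, 0.3930] → [0.0398, -0.2807, 0.2052, -0.1322, 0.5727, 0.8090]
q̇ = J⁺·V = [0.8270, -0.4160, -0.4170, -0.7230]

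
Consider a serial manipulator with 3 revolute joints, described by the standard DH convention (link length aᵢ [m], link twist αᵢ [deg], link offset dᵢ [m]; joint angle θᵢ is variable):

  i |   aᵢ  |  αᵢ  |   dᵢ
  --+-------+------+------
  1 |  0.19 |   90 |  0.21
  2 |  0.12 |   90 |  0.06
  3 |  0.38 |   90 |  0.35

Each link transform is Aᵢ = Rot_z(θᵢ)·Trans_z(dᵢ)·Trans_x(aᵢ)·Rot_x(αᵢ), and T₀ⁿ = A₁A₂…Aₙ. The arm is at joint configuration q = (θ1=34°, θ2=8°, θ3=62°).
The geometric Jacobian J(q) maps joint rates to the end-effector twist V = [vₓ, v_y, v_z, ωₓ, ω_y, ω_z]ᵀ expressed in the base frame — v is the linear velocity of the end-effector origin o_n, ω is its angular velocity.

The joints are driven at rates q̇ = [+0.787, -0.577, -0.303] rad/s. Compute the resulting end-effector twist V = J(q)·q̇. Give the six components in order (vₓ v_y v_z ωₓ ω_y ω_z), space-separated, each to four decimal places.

o_n = [0.6640, -0.0292, -0.0951]
J₁: ẑ×o_n = [0.0292, 0.6640, -0.0000], ω = ẑ
J2: z=[0.5592, -0.8290, 0.0000] o=[0.1575, 0.1062, 0.2100] → [0.2529, 0.1706, 0.3442, 0.5592, -0.8290, 0.0000]
J3: z=[0.1154, 0.0778, -0.9903] o=[0.2896, 0.1230, 0.2267] → [-0.1757, -0.3337, -0.0467, 0.1154, 0.0778, -0.9903]
V = J·q̇ = [-0.0697, 0.5253, -0.1845, -0.3576, 0.4548, 1.0871]

-0.0697 0.5253 -0.1845 -0.3576 0.4548 1.0871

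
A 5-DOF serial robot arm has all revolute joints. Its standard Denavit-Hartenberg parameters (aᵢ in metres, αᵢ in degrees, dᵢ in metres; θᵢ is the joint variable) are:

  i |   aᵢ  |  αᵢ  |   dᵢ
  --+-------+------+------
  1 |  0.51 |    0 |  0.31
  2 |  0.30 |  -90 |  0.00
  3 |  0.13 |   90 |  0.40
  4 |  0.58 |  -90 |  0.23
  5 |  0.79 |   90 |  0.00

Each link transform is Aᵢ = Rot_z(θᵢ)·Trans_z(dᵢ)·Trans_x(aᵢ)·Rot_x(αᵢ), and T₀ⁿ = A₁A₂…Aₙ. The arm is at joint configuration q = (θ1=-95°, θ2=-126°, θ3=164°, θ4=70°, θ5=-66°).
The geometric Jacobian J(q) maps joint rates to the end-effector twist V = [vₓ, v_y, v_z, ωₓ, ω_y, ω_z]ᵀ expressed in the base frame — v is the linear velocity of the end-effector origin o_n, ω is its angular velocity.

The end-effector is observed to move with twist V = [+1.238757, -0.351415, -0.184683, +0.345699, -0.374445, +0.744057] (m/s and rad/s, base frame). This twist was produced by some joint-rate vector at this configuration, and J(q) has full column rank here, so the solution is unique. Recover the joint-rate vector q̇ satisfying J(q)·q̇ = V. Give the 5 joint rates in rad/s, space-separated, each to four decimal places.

o_n = [-0.9690, -1.3566, -0.7256]
J₁: ẑ×o_n = [1.3566, -0.9690, 0.0000], ω = ẑ
J2: z=[0.0000, 0.0000, 1.0000] o=[-0.0444, -0.5081, 0.3100] → [0.8486, -0.9245, 0.0000, 0.0000, 0.0000, 1.0000]
J3: z=[-0.6561, -0.7547, 0.0000] o=[-0.2709, -0.3112, 0.3100] → [0.7816, -0.6794, 0.1590, -0.6561, -0.7547, 0.0000]
J4: z=[-0.2080, 0.1808, -0.9613] o=[-0.4390, -0.6951, 0.2742] → [-0.8167, 0.3015, 0.2335, -0.2080, 0.1808, -0.9613]
J5: z=[-0.9061, 0.3345, 0.2590] o=[-0.7005, -1.1900, -0.0016] → [-0.1990, -0.7256, 0.2408, -0.9061, 0.3345, 0.2590]
q̇ = J⁺·V = [0.5590, -0.1940, 0.1950, -0.5040, -0.4070]

0.5590 -0.1940 0.1950 -0.5040 -0.4070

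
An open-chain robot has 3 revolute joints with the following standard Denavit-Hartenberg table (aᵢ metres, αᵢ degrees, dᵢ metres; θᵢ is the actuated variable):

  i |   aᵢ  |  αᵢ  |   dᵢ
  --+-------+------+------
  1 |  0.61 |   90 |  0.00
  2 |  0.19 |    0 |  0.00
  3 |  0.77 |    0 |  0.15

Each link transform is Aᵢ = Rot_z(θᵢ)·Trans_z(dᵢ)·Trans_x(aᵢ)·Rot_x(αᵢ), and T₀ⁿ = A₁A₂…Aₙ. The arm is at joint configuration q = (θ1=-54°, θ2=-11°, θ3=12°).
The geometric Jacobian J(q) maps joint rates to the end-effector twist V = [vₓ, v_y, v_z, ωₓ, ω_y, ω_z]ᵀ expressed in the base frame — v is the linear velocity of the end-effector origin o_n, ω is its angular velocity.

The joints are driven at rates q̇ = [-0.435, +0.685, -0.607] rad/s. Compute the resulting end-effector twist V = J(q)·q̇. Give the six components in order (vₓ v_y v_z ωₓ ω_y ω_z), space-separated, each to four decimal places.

-0.5756 -0.3670 0.1878 -0.0631 -0.0458 -0.4350

o_n = [0.7993, -1.3554, -0.0228]
J₁: ẑ×o_n = [1.3554, 0.7993, -0.0000], ω = ẑ
J2: z=[-0.8090, -0.5878, 0.0000] o=[0.3585, -0.4935, 0.0000] → [0.0134, -0.0185, 0.9564, -0.8090, -0.5878, 0.0000]
J3: z=[-0.8090, -0.5878, 0.0000] o=[0.4682, -0.6444, -0.0363] → [-0.0079, 0.0109, 0.7699, -0.8090, -0.5878, 0.0000]
V = J·q̇ = [-0.5756, -0.3670, 0.1878, -0.0631, -0.0458, -0.4350]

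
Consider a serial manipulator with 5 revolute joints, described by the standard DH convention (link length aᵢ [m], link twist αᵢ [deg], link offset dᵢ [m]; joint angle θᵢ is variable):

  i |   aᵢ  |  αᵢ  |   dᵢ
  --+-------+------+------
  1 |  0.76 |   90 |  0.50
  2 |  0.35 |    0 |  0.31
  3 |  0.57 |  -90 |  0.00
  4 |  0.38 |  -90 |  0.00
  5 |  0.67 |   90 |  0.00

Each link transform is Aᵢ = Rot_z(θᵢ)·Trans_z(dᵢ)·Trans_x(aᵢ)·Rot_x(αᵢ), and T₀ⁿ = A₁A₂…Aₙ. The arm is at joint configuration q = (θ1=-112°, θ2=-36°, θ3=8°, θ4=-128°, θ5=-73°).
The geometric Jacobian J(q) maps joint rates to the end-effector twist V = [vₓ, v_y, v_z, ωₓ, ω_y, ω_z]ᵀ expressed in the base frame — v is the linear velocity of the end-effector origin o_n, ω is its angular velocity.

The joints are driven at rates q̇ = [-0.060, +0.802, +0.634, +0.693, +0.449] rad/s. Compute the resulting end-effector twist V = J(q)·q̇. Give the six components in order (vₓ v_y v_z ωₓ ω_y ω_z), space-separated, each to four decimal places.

o_n = [-1.2829, -1.1363, 0.7589]
J₁: ẑ×o_n = [1.1363, -1.2829, 0.0000], ω = ẑ
J2: z=[-0.9272, 0.3746, 0.0000] o=[-0.2847, -0.7047, 0.5000] → [0.0970, 0.2400, 0.7742, -0.9272, 0.3746, 0.0000]
J3: z=[-0.9272, 0.3746, 0.0000] o=[-0.6782, -0.8511, 0.2943] → [0.1740, 0.4308, 0.4910, -0.9272, 0.3746, 0.0000]
J4: z=[-0.1759, -0.4353, 0.8829] o=[-0.8667, -1.3177, 0.0267] → [-0.4788, -0.2387, -0.2130, -0.1759, -0.4353, 0.8829]
J5: z=[-0.8315, -0.4145, -0.3699] o=[-1.0670, -1.0140, 0.1365] → [-0.3032, 0.5973, 0.0122, -0.8315, -0.4145, -0.3699]
V = J·q̇ = [-0.3480, 0.6453, 0.7901, -1.8266, 0.0502, 0.3858]

-0.3480 0.6453 0.7901 -1.8266 0.0502 0.3858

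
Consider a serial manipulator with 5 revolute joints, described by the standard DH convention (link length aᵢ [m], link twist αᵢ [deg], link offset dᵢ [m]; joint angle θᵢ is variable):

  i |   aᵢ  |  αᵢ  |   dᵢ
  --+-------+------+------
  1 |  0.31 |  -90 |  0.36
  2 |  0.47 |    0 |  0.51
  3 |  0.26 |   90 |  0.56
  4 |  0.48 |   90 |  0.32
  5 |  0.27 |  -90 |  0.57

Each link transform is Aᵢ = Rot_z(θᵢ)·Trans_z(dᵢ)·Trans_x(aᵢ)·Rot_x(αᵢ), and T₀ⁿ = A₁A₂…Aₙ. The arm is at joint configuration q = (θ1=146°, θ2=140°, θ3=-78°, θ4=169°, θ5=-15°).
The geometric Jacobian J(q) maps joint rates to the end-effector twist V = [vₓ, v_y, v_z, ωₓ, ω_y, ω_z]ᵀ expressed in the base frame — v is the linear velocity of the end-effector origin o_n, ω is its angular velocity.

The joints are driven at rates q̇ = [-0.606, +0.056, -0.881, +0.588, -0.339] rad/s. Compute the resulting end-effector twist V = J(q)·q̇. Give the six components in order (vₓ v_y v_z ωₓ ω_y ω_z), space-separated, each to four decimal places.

o_n = [-0.9924, -1.4667, 0.4918]
J₁: ẑ×o_n = [1.4667, -0.9924, 0.0000], ω = ẑ
J2: z=[-0.5592, -0.8290, 0.0000] o=[-0.2570, 0.1733, 0.3600] → [-0.1093, 0.0737, 0.3075, -0.5592, -0.8290, 0.0000]
J3: z=[-0.5592, -0.8290, 0.0000] o=[-0.2437, -0.4508, 0.0579] → [-0.3597, 0.2426, -0.0526, -0.5592, -0.8290, 0.0000]
J4: z=[-0.7320, 0.4937, 0.4695] o=[-0.6580, -0.8468, -0.1717] → [0.6186, 0.3287, 0.6188, -0.7320, 0.4937, 0.4695]
J5: z=[-0.6232, -0.7637, -0.1685] o=[-0.7601, -0.8884, 0.3946] → [-0.1717, 0.0997, 0.1830, -0.6232, -0.7637, -0.1685]
V = J·q̇ = [-0.1561, 0.5512, 0.3654, 0.2422, 1.2332, -0.2728]

-0.1561 0.5512 0.3654 0.2422 1.2332 -0.2728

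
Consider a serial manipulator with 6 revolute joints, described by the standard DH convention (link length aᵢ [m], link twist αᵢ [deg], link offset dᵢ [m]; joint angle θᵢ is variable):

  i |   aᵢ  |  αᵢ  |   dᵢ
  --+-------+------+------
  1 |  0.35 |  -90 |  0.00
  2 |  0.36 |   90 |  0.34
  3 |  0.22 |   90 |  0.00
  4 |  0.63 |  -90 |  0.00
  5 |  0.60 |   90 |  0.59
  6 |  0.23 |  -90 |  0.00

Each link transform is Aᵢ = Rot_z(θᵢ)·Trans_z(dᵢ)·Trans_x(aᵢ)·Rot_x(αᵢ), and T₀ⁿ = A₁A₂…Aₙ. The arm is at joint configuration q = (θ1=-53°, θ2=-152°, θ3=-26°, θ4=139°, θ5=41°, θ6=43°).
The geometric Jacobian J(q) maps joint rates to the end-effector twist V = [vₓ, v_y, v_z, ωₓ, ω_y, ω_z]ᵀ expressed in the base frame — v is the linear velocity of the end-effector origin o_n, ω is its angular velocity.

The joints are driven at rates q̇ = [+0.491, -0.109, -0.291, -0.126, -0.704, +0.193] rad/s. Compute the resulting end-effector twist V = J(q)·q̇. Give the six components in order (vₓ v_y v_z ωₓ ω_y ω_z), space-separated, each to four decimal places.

o_n = [1.4494, 0.2559, -0.4295]
J₁: ẑ×o_n = [-0.2559, 1.4494, 0.0000], ω = ẑ
J2: z=[0.7986, 0.6018, 0.0000] o=[0.2106, -0.2795, 0.0000] → [-0.2585, 0.3431, -0.3179, 0.7986, 0.6018, 0.0000]
J3: z=[-0.2825, 0.3749, -0.8829] o=[0.2909, 0.1789, 0.1690] → [-0.1565, -1.1921, -0.4561, -0.2825, 0.3749, -0.8829]
J4: z=[-0.4849, -0.8500, -0.2058] o=[0.1088, 0.2603, 0.2618] → [0.5868, -0.6111, 1.1417, -0.4849, -0.8500, -0.2058]
J5: z=[0.7562, -0.5257, 0.3895] o=[0.3855, 0.2394, -0.3037] → [0.0597, 0.5096, 0.5718, 0.7562, -0.5257, 0.3895]
J6: z=[-0.0777, -0.6633, -0.7443] o=[1.2215, 0.2488, -0.3994] → [0.0253, -0.1720, 0.1506, -0.0777, -0.6633, -0.7443]
V = J·q̇ = [-0.1630, 0.7062, -0.3499, -0.4911, 0.1745, 0.3560]

-0.1630 0.7062 -0.3499 -0.4911 0.1745 0.3560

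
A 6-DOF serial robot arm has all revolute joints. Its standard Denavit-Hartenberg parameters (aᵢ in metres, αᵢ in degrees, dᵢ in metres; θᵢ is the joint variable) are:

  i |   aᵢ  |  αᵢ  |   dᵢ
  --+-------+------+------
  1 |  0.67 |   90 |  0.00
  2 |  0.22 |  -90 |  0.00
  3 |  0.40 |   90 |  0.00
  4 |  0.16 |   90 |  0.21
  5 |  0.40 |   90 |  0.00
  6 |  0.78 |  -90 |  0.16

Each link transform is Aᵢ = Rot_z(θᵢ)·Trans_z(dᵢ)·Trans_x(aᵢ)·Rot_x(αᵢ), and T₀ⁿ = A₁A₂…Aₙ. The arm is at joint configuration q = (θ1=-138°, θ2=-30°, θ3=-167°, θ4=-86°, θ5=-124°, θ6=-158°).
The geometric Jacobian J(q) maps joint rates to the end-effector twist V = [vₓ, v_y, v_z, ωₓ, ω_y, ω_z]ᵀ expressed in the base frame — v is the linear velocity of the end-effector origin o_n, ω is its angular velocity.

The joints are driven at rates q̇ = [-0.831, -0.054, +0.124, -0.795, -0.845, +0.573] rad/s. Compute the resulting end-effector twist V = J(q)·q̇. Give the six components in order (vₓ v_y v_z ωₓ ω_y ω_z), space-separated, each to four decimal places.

o_n = [0.2186, -0.3334, 0.1357]
J₁: ẑ×o_n = [0.3334, 0.2186, -0.0000], ω = ẑ
J2: z=[-0.6691, 0.7431, 0.0000] o=[-0.4979, -0.4483, 0.0000] → [0.1008, 0.0908, -0.6094, -0.6691, 0.7431, 0.0000]
J3: z=[-0.3716, -0.3346, 0.8660] o=[-0.6395, -0.5758, -0.1100] → [-0.2921, 0.8344, 0.1970, -0.3716, -0.3346, 0.8660]
J4: z=[0.7968, -0.5937, 0.1125] o=[-0.4489, -0.2831, 0.0849] → [-0.0245, 0.0346, 0.3562, 0.7968, -0.5937, 0.1125]
J5: z=[-0.4495, -0.7067, -0.5464] o=[-0.2169, -0.3462, -0.0243] → [-0.1061, -0.1661, 0.3020, -0.4495, -0.7067, -0.5464]
J6: z=[0.1107, -0.6510, 0.7509] o=[-0.5715, -0.2354, 0.1240] → [0.0661, 0.5920, 0.5035, 0.1107, -0.6510, 0.7509]
V = J·q̇ = [-0.1718, 0.3690, -0.1925, -0.2001, 0.6145, 0.0790]

-0.1718 0.3690 -0.1925 -0.2001 0.6145 0.0790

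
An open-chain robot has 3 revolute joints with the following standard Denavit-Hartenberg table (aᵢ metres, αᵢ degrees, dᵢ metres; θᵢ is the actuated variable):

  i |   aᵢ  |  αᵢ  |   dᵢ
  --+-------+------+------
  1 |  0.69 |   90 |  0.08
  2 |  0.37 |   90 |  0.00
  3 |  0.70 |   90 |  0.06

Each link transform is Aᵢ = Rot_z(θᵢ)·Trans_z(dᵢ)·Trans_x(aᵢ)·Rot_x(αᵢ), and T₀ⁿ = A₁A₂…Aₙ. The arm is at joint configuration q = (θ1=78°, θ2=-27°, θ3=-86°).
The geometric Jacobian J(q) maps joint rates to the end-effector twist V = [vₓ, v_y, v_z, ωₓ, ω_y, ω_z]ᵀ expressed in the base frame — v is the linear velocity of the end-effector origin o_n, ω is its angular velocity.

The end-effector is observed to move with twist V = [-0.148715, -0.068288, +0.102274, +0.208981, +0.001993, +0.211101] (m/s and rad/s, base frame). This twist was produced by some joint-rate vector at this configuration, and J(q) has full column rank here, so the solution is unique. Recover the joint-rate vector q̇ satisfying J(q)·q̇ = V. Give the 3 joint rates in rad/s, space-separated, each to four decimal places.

o_n = [-0.4677, 1.1585, -0.1636]
J₁: ẑ×o_n = [-1.1585, -0.4677, 0.0000], ω = ẑ
J2: z=[0.9781, -0.2079, 0.0000] o=[0.1435, 0.6749, 0.0800] → [0.0506, 0.2383, 0.3459, 0.9781, -0.2079, 0.0000]
J3: z=[-0.0944, -0.4441, -0.8910] o=[0.2120, 0.9974, -0.0880] → [0.1771, 0.5984, -0.3170, -0.0944, -0.4441, -0.8910]
q̇ = J⁺·V = [0.1220, 0.2040, -0.1000]

0.1220 0.2040 -0.1000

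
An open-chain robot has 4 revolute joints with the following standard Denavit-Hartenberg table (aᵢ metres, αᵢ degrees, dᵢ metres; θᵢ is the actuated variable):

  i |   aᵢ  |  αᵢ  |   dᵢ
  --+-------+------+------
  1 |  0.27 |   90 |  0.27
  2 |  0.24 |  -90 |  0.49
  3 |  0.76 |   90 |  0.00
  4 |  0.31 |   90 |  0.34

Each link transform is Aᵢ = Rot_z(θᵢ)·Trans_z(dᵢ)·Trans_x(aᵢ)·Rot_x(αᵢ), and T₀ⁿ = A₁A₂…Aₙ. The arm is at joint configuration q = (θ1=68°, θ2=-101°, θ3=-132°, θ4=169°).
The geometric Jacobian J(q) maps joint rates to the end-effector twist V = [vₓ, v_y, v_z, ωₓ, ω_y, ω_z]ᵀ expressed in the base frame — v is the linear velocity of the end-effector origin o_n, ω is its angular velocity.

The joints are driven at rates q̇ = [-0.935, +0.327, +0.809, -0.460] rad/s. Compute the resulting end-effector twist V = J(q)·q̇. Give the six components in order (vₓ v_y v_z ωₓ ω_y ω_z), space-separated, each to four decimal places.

0.5729 -0.8102 -0.0583 0.8616 0.4380 -1.4249

o_n = [0.7030, 0.1352, 0.5705]
J₁: ẑ×o_n = [-0.1352, 0.7030, 0.0000], ω = ẑ
J2: z=[0.9272, -0.3746, 0.0000] o=[0.1011, 0.2503, 0.2700] → [-0.1126, -0.2786, 0.1187, 0.9272, -0.3746, 0.0000]
J3: z=[0.3677, 0.9101, -0.1908] o=[0.5383, 0.0243, 0.0344] → [0.5090, -0.2285, -0.1091, 0.3677, 0.9101, -0.1908]
J4: z=[-0.5673, 0.3821, 0.7295] o=[1.0983, -0.0973, 0.5336] → [-0.1555, -0.2675, 0.0192, -0.5673, 0.3821, 0.7295]
V = J·q̇ = [0.5729, -0.8102, -0.0583, 0.8616, 0.4380, -1.4249]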